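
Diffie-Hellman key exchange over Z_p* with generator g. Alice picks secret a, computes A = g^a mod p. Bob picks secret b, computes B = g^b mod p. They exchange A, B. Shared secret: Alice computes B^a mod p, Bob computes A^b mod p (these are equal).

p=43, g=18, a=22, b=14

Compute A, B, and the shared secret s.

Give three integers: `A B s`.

A = 18^22 mod 43  (bits of 22 = 10110)
  bit 0 = 1: r = r^2 * 18 mod 43 = 1^2 * 18 = 1*18 = 18
  bit 1 = 0: r = r^2 mod 43 = 18^2 = 23
  bit 2 = 1: r = r^2 * 18 mod 43 = 23^2 * 18 = 13*18 = 19
  bit 3 = 1: r = r^2 * 18 mod 43 = 19^2 * 18 = 17*18 = 5
  bit 4 = 0: r = r^2 mod 43 = 5^2 = 25
  -> A = 25
B = 18^14 mod 43  (bits of 14 = 1110)
  bit 0 = 1: r = r^2 * 18 mod 43 = 1^2 * 18 = 1*18 = 18
  bit 1 = 1: r = r^2 * 18 mod 43 = 18^2 * 18 = 23*18 = 27
  bit 2 = 1: r = r^2 * 18 mod 43 = 27^2 * 18 = 41*18 = 7
  bit 3 = 0: r = r^2 mod 43 = 7^2 = 6
  -> B = 6
s = B^a = 6^22 mod 43  (bits of 22 = 10110)
  bit 0 = 1: r = r^2 * 6 mod 43 = 1^2 * 6 = 1*6 = 6
  bit 1 = 0: r = r^2 mod 43 = 6^2 = 36
  bit 2 = 1: r = r^2 * 6 mod 43 = 36^2 * 6 = 6*6 = 36
  bit 3 = 1: r = r^2 * 6 mod 43 = 36^2 * 6 = 6*6 = 36
  bit 4 = 0: r = r^2 mod 43 = 36^2 = 6
  -> s = B^a = 6

Answer: 25 6 6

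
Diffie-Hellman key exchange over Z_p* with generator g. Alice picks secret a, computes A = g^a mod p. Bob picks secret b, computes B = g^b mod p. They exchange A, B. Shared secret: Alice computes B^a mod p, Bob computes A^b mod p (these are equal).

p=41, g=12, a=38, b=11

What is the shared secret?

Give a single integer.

A = 12^38 mod 41  (bits of 38 = 100110)
  bit 0 = 1: r = r^2 * 12 mod 41 = 1^2 * 12 = 1*12 = 12
  bit 1 = 0: r = r^2 mod 41 = 12^2 = 21
  bit 2 = 0: r = r^2 mod 41 = 21^2 = 31
  bit 3 = 1: r = r^2 * 12 mod 41 = 31^2 * 12 = 18*12 = 11
  bit 4 = 1: r = r^2 * 12 mod 41 = 11^2 * 12 = 39*12 = 17
  bit 5 = 0: r = r^2 mod 41 = 17^2 = 2
  -> A = 2
B = 12^11 mod 41  (bits of 11 = 1011)
  bit 0 = 1: r = r^2 * 12 mod 41 = 1^2 * 12 = 1*12 = 12
  bit 1 = 0: r = r^2 mod 41 = 12^2 = 21
  bit 2 = 1: r = r^2 * 12 mod 41 = 21^2 * 12 = 31*12 = 3
  bit 3 = 1: r = r^2 * 12 mod 41 = 3^2 * 12 = 9*12 = 26
  -> B = 26
s = B^a = 26^38 mod 41  (bits of 38 = 100110)
  bit 0 = 1: r = r^2 * 26 mod 41 = 1^2 * 26 = 1*26 = 26
  bit 1 = 0: r = r^2 mod 41 = 26^2 = 20
  bit 2 = 0: r = r^2 mod 41 = 20^2 = 31
  bit 3 = 1: r = r^2 * 26 mod 41 = 31^2 * 26 = 18*26 = 17
  bit 4 = 1: r = r^2 * 26 mod 41 = 17^2 * 26 = 2*26 = 11
  bit 5 = 0: r = r^2 mod 41 = 11^2 = 39
  -> s = B^a = 39

Answer: 39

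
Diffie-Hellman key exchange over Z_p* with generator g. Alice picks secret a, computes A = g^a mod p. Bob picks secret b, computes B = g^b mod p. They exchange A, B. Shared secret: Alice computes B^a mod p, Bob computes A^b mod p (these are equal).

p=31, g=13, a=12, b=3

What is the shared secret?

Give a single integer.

A = 13^12 mod 31  (bits of 12 = 1100)
  bit 0 = 1: r = r^2 * 13 mod 31 = 1^2 * 13 = 1*13 = 13
  bit 1 = 1: r = r^2 * 13 mod 31 = 13^2 * 13 = 14*13 = 27
  bit 2 = 0: r = r^2 mod 31 = 27^2 = 16
  bit 3 = 0: r = r^2 mod 31 = 16^2 = 8
  -> A = 8
B = 13^3 mod 31  (bits of 3 = 11)
  bit 0 = 1: r = r^2 * 13 mod 31 = 1^2 * 13 = 1*13 = 13
  bit 1 = 1: r = r^2 * 13 mod 31 = 13^2 * 13 = 14*13 = 27
  -> B = 27
s = B^a = 27^12 mod 31  (bits of 12 = 1100)
  bit 0 = 1: r = r^2 * 27 mod 31 = 1^2 * 27 = 1*27 = 27
  bit 1 = 1: r = r^2 * 27 mod 31 = 27^2 * 27 = 16*27 = 29
  bit 2 = 0: r = r^2 mod 31 = 29^2 = 4
  bit 3 = 0: r = r^2 mod 31 = 4^2 = 16
  -> s = B^a = 16

Answer: 16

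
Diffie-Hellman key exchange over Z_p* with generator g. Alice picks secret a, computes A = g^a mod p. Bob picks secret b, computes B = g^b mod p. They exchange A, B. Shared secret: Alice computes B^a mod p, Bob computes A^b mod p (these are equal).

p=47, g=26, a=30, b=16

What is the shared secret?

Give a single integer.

A = 26^30 mod 47  (bits of 30 = 11110)
  bit 0 = 1: r = r^2 * 26 mod 47 = 1^2 * 26 = 1*26 = 26
  bit 1 = 1: r = r^2 * 26 mod 47 = 26^2 * 26 = 18*26 = 45
  bit 2 = 1: r = r^2 * 26 mod 47 = 45^2 * 26 = 4*26 = 10
  bit 3 = 1: r = r^2 * 26 mod 47 = 10^2 * 26 = 6*26 = 15
  bit 4 = 0: r = r^2 mod 47 = 15^2 = 37
  -> A = 37
B = 26^16 mod 47  (bits of 16 = 10000)
  bit 0 = 1: r = r^2 * 26 mod 47 = 1^2 * 26 = 1*26 = 26
  bit 1 = 0: r = r^2 mod 47 = 26^2 = 18
  bit 2 = 0: r = r^2 mod 47 = 18^2 = 42
  bit 3 = 0: r = r^2 mod 47 = 42^2 = 25
  bit 4 = 0: r = r^2 mod 47 = 25^2 = 14
  -> B = 14
s = B^a = 14^30 mod 47  (bits of 30 = 11110)
  bit 0 = 1: r = r^2 * 14 mod 47 = 1^2 * 14 = 1*14 = 14
  bit 1 = 1: r = r^2 * 14 mod 47 = 14^2 * 14 = 8*14 = 18
  bit 2 = 1: r = r^2 * 14 mod 47 = 18^2 * 14 = 42*14 = 24
  bit 3 = 1: r = r^2 * 14 mod 47 = 24^2 * 14 = 12*14 = 27
  bit 4 = 0: r = r^2 mod 47 = 27^2 = 24
  -> s = B^a = 24

Answer: 24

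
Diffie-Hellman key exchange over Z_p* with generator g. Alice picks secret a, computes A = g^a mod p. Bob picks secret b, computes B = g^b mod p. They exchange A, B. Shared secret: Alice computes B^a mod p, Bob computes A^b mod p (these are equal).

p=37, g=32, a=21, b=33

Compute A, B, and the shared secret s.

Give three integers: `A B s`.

Answer: 14 29 31

Derivation:
A = 32^21 mod 37  (bits of 21 = 10101)
  bit 0 = 1: r = r^2 * 32 mod 37 = 1^2 * 32 = 1*32 = 32
  bit 1 = 0: r = r^2 mod 37 = 32^2 = 25
  bit 2 = 1: r = r^2 * 32 mod 37 = 25^2 * 32 = 33*32 = 20
  bit 3 = 0: r = r^2 mod 37 = 20^2 = 30
  bit 4 = 1: r = r^2 * 32 mod 37 = 30^2 * 32 = 12*32 = 14
  -> A = 14
B = 32^33 mod 37  (bits of 33 = 100001)
  bit 0 = 1: r = r^2 * 32 mod 37 = 1^2 * 32 = 1*32 = 32
  bit 1 = 0: r = r^2 mod 37 = 32^2 = 25
  bit 2 = 0: r = r^2 mod 37 = 25^2 = 33
  bit 3 = 0: r = r^2 mod 37 = 33^2 = 16
  bit 4 = 0: r = r^2 mod 37 = 16^2 = 34
  bit 5 = 1: r = r^2 * 32 mod 37 = 34^2 * 32 = 9*32 = 29
  -> B = 29
s = B^a = 29^21 mod 37  (bits of 21 = 10101)
  bit 0 = 1: r = r^2 * 29 mod 37 = 1^2 * 29 = 1*29 = 29
  bit 1 = 0: r = r^2 mod 37 = 29^2 = 27
  bit 2 = 1: r = r^2 * 29 mod 37 = 27^2 * 29 = 26*29 = 14
  bit 3 = 0: r = r^2 mod 37 = 14^2 = 11
  bit 4 = 1: r = r^2 * 29 mod 37 = 11^2 * 29 = 10*29 = 31
  -> s = B^a = 31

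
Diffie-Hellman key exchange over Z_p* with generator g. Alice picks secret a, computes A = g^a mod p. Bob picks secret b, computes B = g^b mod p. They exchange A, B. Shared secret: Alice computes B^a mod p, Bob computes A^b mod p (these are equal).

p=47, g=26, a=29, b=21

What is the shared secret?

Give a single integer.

A = 26^29 mod 47  (bits of 29 = 11101)
  bit 0 = 1: r = r^2 * 26 mod 47 = 1^2 * 26 = 1*26 = 26
  bit 1 = 1: r = r^2 * 26 mod 47 = 26^2 * 26 = 18*26 = 45
  bit 2 = 1: r = r^2 * 26 mod 47 = 45^2 * 26 = 4*26 = 10
  bit 3 = 0: r = r^2 mod 47 = 10^2 = 6
  bit 4 = 1: r = r^2 * 26 mod 47 = 6^2 * 26 = 36*26 = 43
  -> A = 43
B = 26^21 mod 47  (bits of 21 = 10101)
  bit 0 = 1: r = r^2 * 26 mod 47 = 1^2 * 26 = 1*26 = 26
  bit 1 = 0: r = r^2 mod 47 = 26^2 = 18
  bit 2 = 1: r = r^2 * 26 mod 47 = 18^2 * 26 = 42*26 = 11
  bit 3 = 0: r = r^2 mod 47 = 11^2 = 27
  bit 4 = 1: r = r^2 * 26 mod 47 = 27^2 * 26 = 24*26 = 13
  -> B = 13
s = B^a = 13^29 mod 47  (bits of 29 = 11101)
  bit 0 = 1: r = r^2 * 13 mod 47 = 1^2 * 13 = 1*13 = 13
  bit 1 = 1: r = r^2 * 13 mod 47 = 13^2 * 13 = 28*13 = 35
  bit 2 = 1: r = r^2 * 13 mod 47 = 35^2 * 13 = 3*13 = 39
  bit 3 = 0: r = r^2 mod 47 = 39^2 = 17
  bit 4 = 1: r = r^2 * 13 mod 47 = 17^2 * 13 = 7*13 = 44
  -> s = B^a = 44

Answer: 44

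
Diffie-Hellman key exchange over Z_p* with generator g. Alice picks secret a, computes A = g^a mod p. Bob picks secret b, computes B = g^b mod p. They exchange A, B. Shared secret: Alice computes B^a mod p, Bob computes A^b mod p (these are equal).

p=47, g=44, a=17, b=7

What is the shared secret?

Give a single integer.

Answer: 13

Derivation:
A = 44^17 mod 47  (bits of 17 = 10001)
  bit 0 = 1: r = r^2 * 44 mod 47 = 1^2 * 44 = 1*44 = 44
  bit 1 = 0: r = r^2 mod 47 = 44^2 = 9
  bit 2 = 0: r = r^2 mod 47 = 9^2 = 34
  bit 3 = 0: r = r^2 mod 47 = 34^2 = 28
  bit 4 = 1: r = r^2 * 44 mod 47 = 28^2 * 44 = 32*44 = 45
  -> A = 45
B = 44^7 mod 47  (bits of 7 = 111)
  bit 0 = 1: r = r^2 * 44 mod 47 = 1^2 * 44 = 1*44 = 44
  bit 1 = 1: r = r^2 * 44 mod 47 = 44^2 * 44 = 9*44 = 20
  bit 2 = 1: r = r^2 * 44 mod 47 = 20^2 * 44 = 24*44 = 22
  -> B = 22
s = B^a = 22^17 mod 47  (bits of 17 = 10001)
  bit 0 = 1: r = r^2 * 22 mod 47 = 1^2 * 22 = 1*22 = 22
  bit 1 = 0: r = r^2 mod 47 = 22^2 = 14
  bit 2 = 0: r = r^2 mod 47 = 14^2 = 8
  bit 3 = 0: r = r^2 mod 47 = 8^2 = 17
  bit 4 = 1: r = r^2 * 22 mod 47 = 17^2 * 22 = 7*22 = 13
  -> s = B^a = 13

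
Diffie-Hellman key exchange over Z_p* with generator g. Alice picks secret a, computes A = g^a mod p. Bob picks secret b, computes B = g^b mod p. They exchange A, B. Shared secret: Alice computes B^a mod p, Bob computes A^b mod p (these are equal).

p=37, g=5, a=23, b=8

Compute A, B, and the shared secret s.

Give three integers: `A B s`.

Answer: 20 16 33

Derivation:
A = 5^23 mod 37  (bits of 23 = 10111)
  bit 0 = 1: r = r^2 * 5 mod 37 = 1^2 * 5 = 1*5 = 5
  bit 1 = 0: r = r^2 mod 37 = 5^2 = 25
  bit 2 = 1: r = r^2 * 5 mod 37 = 25^2 * 5 = 33*5 = 17
  bit 3 = 1: r = r^2 * 5 mod 37 = 17^2 * 5 = 30*5 = 2
  bit 4 = 1: r = r^2 * 5 mod 37 = 2^2 * 5 = 4*5 = 20
  -> A = 20
B = 5^8 mod 37  (bits of 8 = 1000)
  bit 0 = 1: r = r^2 * 5 mod 37 = 1^2 * 5 = 1*5 = 5
  bit 1 = 0: r = r^2 mod 37 = 5^2 = 25
  bit 2 = 0: r = r^2 mod 37 = 25^2 = 33
  bit 3 = 0: r = r^2 mod 37 = 33^2 = 16
  -> B = 16
s = B^a = 16^23 mod 37  (bits of 23 = 10111)
  bit 0 = 1: r = r^2 * 16 mod 37 = 1^2 * 16 = 1*16 = 16
  bit 1 = 0: r = r^2 mod 37 = 16^2 = 34
  bit 2 = 1: r = r^2 * 16 mod 37 = 34^2 * 16 = 9*16 = 33
  bit 3 = 1: r = r^2 * 16 mod 37 = 33^2 * 16 = 16*16 = 34
  bit 4 = 1: r = r^2 * 16 mod 37 = 34^2 * 16 = 9*16 = 33
  -> s = B^a = 33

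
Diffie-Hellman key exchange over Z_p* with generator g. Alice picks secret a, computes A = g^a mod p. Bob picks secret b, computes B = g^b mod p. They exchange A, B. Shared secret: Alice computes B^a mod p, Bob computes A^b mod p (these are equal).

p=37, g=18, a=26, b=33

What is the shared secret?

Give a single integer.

Answer: 27

Derivation:
A = 18^26 mod 37  (bits of 26 = 11010)
  bit 0 = 1: r = r^2 * 18 mod 37 = 1^2 * 18 = 1*18 = 18
  bit 1 = 1: r = r^2 * 18 mod 37 = 18^2 * 18 = 28*18 = 23
  bit 2 = 0: r = r^2 mod 37 = 23^2 = 11
  bit 3 = 1: r = r^2 * 18 mod 37 = 11^2 * 18 = 10*18 = 32
  bit 4 = 0: r = r^2 mod 37 = 32^2 = 25
  -> A = 25
B = 18^33 mod 37  (bits of 33 = 100001)
  bit 0 = 1: r = r^2 * 18 mod 37 = 1^2 * 18 = 1*18 = 18
  bit 1 = 0: r = r^2 mod 37 = 18^2 = 28
  bit 2 = 0: r = r^2 mod 37 = 28^2 = 7
  bit 3 = 0: r = r^2 mod 37 = 7^2 = 12
  bit 4 = 0: r = r^2 mod 37 = 12^2 = 33
  bit 5 = 1: r = r^2 * 18 mod 37 = 33^2 * 18 = 16*18 = 29
  -> B = 29
s = B^a = 29^26 mod 37  (bits of 26 = 11010)
  bit 0 = 1: r = r^2 * 29 mod 37 = 1^2 * 29 = 1*29 = 29
  bit 1 = 1: r = r^2 * 29 mod 37 = 29^2 * 29 = 27*29 = 6
  bit 2 = 0: r = r^2 mod 37 = 6^2 = 36
  bit 3 = 1: r = r^2 * 29 mod 37 = 36^2 * 29 = 1*29 = 29
  bit 4 = 0: r = r^2 mod 37 = 29^2 = 27
  -> s = B^a = 27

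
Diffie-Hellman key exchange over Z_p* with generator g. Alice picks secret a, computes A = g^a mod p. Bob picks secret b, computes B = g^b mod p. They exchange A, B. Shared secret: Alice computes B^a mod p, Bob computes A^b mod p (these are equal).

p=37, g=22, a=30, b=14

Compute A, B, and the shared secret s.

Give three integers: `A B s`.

Answer: 11 4 10

Derivation:
A = 22^30 mod 37  (bits of 30 = 11110)
  bit 0 = 1: r = r^2 * 22 mod 37 = 1^2 * 22 = 1*22 = 22
  bit 1 = 1: r = r^2 * 22 mod 37 = 22^2 * 22 = 3*22 = 29
  bit 2 = 1: r = r^2 * 22 mod 37 = 29^2 * 22 = 27*22 = 2
  bit 3 = 1: r = r^2 * 22 mod 37 = 2^2 * 22 = 4*22 = 14
  bit 4 = 0: r = r^2 mod 37 = 14^2 = 11
  -> A = 11
B = 22^14 mod 37  (bits of 14 = 1110)
  bit 0 = 1: r = r^2 * 22 mod 37 = 1^2 * 22 = 1*22 = 22
  bit 1 = 1: r = r^2 * 22 mod 37 = 22^2 * 22 = 3*22 = 29
  bit 2 = 1: r = r^2 * 22 mod 37 = 29^2 * 22 = 27*22 = 2
  bit 3 = 0: r = r^2 mod 37 = 2^2 = 4
  -> B = 4
s = B^a = 4^30 mod 37  (bits of 30 = 11110)
  bit 0 = 1: r = r^2 * 4 mod 37 = 1^2 * 4 = 1*4 = 4
  bit 1 = 1: r = r^2 * 4 mod 37 = 4^2 * 4 = 16*4 = 27
  bit 2 = 1: r = r^2 * 4 mod 37 = 27^2 * 4 = 26*4 = 30
  bit 3 = 1: r = r^2 * 4 mod 37 = 30^2 * 4 = 12*4 = 11
  bit 4 = 0: r = r^2 mod 37 = 11^2 = 10
  -> s = B^a = 10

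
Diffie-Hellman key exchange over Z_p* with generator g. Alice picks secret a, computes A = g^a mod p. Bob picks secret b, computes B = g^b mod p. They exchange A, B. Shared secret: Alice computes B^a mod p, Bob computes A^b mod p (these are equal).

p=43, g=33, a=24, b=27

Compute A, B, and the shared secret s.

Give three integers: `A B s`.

A = 33^24 mod 43  (bits of 24 = 11000)
  bit 0 = 1: r = r^2 * 33 mod 43 = 1^2 * 33 = 1*33 = 33
  bit 1 = 1: r = r^2 * 33 mod 43 = 33^2 * 33 = 14*33 = 32
  bit 2 = 0: r = r^2 mod 43 = 32^2 = 35
  bit 3 = 0: r = r^2 mod 43 = 35^2 = 21
  bit 4 = 0: r = r^2 mod 43 = 21^2 = 11
  -> A = 11
B = 33^27 mod 43  (bits of 27 = 11011)
  bit 0 = 1: r = r^2 * 33 mod 43 = 1^2 * 33 = 1*33 = 33
  bit 1 = 1: r = r^2 * 33 mod 43 = 33^2 * 33 = 14*33 = 32
  bit 2 = 0: r = r^2 mod 43 = 32^2 = 35
  bit 3 = 1: r = r^2 * 33 mod 43 = 35^2 * 33 = 21*33 = 5
  bit 4 = 1: r = r^2 * 33 mod 43 = 5^2 * 33 = 25*33 = 8
  -> B = 8
s = B^a = 8^24 mod 43  (bits of 24 = 11000)
  bit 0 = 1: r = r^2 * 8 mod 43 = 1^2 * 8 = 1*8 = 8
  bit 1 = 1: r = r^2 * 8 mod 43 = 8^2 * 8 = 21*8 = 39
  bit 2 = 0: r = r^2 mod 43 = 39^2 = 16
  bit 3 = 0: r = r^2 mod 43 = 16^2 = 41
  bit 4 = 0: r = r^2 mod 43 = 41^2 = 4
  -> s = B^a = 4

Answer: 11 8 4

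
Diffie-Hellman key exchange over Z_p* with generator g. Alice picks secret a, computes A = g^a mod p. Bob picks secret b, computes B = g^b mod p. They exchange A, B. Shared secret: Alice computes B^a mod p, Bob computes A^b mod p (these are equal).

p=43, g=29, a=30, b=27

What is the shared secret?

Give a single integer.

A = 29^30 mod 43  (bits of 30 = 11110)
  bit 0 = 1: r = r^2 * 29 mod 43 = 1^2 * 29 = 1*29 = 29
  bit 1 = 1: r = r^2 * 29 mod 43 = 29^2 * 29 = 24*29 = 8
  bit 2 = 1: r = r^2 * 29 mod 43 = 8^2 * 29 = 21*29 = 7
  bit 3 = 1: r = r^2 * 29 mod 43 = 7^2 * 29 = 6*29 = 2
  bit 4 = 0: r = r^2 mod 43 = 2^2 = 4
  -> A = 4
B = 29^27 mod 43  (bits of 27 = 11011)
  bit 0 = 1: r = r^2 * 29 mod 43 = 1^2 * 29 = 1*29 = 29
  bit 1 = 1: r = r^2 * 29 mod 43 = 29^2 * 29 = 24*29 = 8
  bit 2 = 0: r = r^2 mod 43 = 8^2 = 21
  bit 3 = 1: r = r^2 * 29 mod 43 = 21^2 * 29 = 11*29 = 18
  bit 4 = 1: r = r^2 * 29 mod 43 = 18^2 * 29 = 23*29 = 22
  -> B = 22
s = B^a = 22^30 mod 43  (bits of 30 = 11110)
  bit 0 = 1: r = r^2 * 22 mod 43 = 1^2 * 22 = 1*22 = 22
  bit 1 = 1: r = r^2 * 22 mod 43 = 22^2 * 22 = 11*22 = 27
  bit 2 = 1: r = r^2 * 22 mod 43 = 27^2 * 22 = 41*22 = 42
  bit 3 = 1: r = r^2 * 22 mod 43 = 42^2 * 22 = 1*22 = 22
  bit 4 = 0: r = r^2 mod 43 = 22^2 = 11
  -> s = B^a = 11

Answer: 11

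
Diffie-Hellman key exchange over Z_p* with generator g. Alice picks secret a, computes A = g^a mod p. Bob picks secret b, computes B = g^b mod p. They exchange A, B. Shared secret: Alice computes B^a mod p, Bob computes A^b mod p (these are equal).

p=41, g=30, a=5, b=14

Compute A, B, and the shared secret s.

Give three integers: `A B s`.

Answer: 38 36 32

Derivation:
A = 30^5 mod 41  (bits of 5 = 101)
  bit 0 = 1: r = r^2 * 30 mod 41 = 1^2 * 30 = 1*30 = 30
  bit 1 = 0: r = r^2 mod 41 = 30^2 = 39
  bit 2 = 1: r = r^2 * 30 mod 41 = 39^2 * 30 = 4*30 = 38
  -> A = 38
B = 30^14 mod 41  (bits of 14 = 1110)
  bit 0 = 1: r = r^2 * 30 mod 41 = 1^2 * 30 = 1*30 = 30
  bit 1 = 1: r = r^2 * 30 mod 41 = 30^2 * 30 = 39*30 = 22
  bit 2 = 1: r = r^2 * 30 mod 41 = 22^2 * 30 = 33*30 = 6
  bit 3 = 0: r = r^2 mod 41 = 6^2 = 36
  -> B = 36
s = B^a = 36^5 mod 41  (bits of 5 = 101)
  bit 0 = 1: r = r^2 * 36 mod 41 = 1^2 * 36 = 1*36 = 36
  bit 1 = 0: r = r^2 mod 41 = 36^2 = 25
  bit 2 = 1: r = r^2 * 36 mod 41 = 25^2 * 36 = 10*36 = 32
  -> s = B^a = 32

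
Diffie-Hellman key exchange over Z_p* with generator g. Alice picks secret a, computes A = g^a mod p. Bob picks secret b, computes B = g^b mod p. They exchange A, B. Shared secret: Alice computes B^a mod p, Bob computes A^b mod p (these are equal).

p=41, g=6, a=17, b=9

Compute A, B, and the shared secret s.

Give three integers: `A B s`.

A = 6^17 mod 41  (bits of 17 = 10001)
  bit 0 = 1: r = r^2 * 6 mod 41 = 1^2 * 6 = 1*6 = 6
  bit 1 = 0: r = r^2 mod 41 = 6^2 = 36
  bit 2 = 0: r = r^2 mod 41 = 36^2 = 25
  bit 3 = 0: r = r^2 mod 41 = 25^2 = 10
  bit 4 = 1: r = r^2 * 6 mod 41 = 10^2 * 6 = 18*6 = 26
  -> A = 26
B = 6^9 mod 41  (bits of 9 = 1001)
  bit 0 = 1: r = r^2 * 6 mod 41 = 1^2 * 6 = 1*6 = 6
  bit 1 = 0: r = r^2 mod 41 = 6^2 = 36
  bit 2 = 0: r = r^2 mod 41 = 36^2 = 25
  bit 3 = 1: r = r^2 * 6 mod 41 = 25^2 * 6 = 10*6 = 19
  -> B = 19
s = B^a = 19^17 mod 41  (bits of 17 = 10001)
  bit 0 = 1: r = r^2 * 19 mod 41 = 1^2 * 19 = 1*19 = 19
  bit 1 = 0: r = r^2 mod 41 = 19^2 = 33
  bit 2 = 0: r = r^2 mod 41 = 33^2 = 23
  bit 3 = 0: r = r^2 mod 41 = 23^2 = 37
  bit 4 = 1: r = r^2 * 19 mod 41 = 37^2 * 19 = 16*19 = 17
  -> s = B^a = 17

Answer: 26 19 17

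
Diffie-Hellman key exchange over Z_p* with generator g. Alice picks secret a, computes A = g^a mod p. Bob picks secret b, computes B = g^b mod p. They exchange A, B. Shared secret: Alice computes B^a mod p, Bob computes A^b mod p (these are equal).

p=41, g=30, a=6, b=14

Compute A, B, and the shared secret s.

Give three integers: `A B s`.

Answer: 33 36 4

Derivation:
A = 30^6 mod 41  (bits of 6 = 110)
  bit 0 = 1: r = r^2 * 30 mod 41 = 1^2 * 30 = 1*30 = 30
  bit 1 = 1: r = r^2 * 30 mod 41 = 30^2 * 30 = 39*30 = 22
  bit 2 = 0: r = r^2 mod 41 = 22^2 = 33
  -> A = 33
B = 30^14 mod 41  (bits of 14 = 1110)
  bit 0 = 1: r = r^2 * 30 mod 41 = 1^2 * 30 = 1*30 = 30
  bit 1 = 1: r = r^2 * 30 mod 41 = 30^2 * 30 = 39*30 = 22
  bit 2 = 1: r = r^2 * 30 mod 41 = 22^2 * 30 = 33*30 = 6
  bit 3 = 0: r = r^2 mod 41 = 6^2 = 36
  -> B = 36
s = B^a = 36^6 mod 41  (bits of 6 = 110)
  bit 0 = 1: r = r^2 * 36 mod 41 = 1^2 * 36 = 1*36 = 36
  bit 1 = 1: r = r^2 * 36 mod 41 = 36^2 * 36 = 25*36 = 39
  bit 2 = 0: r = r^2 mod 41 = 39^2 = 4
  -> s = B^a = 4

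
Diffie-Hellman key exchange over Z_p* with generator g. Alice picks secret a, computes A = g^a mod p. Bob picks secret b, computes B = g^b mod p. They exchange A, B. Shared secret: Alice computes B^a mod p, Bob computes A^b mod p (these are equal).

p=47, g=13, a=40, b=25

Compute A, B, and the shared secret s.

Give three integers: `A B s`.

Answer: 16 19 21

Derivation:
A = 13^40 mod 47  (bits of 40 = 101000)
  bit 0 = 1: r = r^2 * 13 mod 47 = 1^2 * 13 = 1*13 = 13
  bit 1 = 0: r = r^2 mod 47 = 13^2 = 28
  bit 2 = 1: r = r^2 * 13 mod 47 = 28^2 * 13 = 32*13 = 40
  bit 3 = 0: r = r^2 mod 47 = 40^2 = 2
  bit 4 = 0: r = r^2 mod 47 = 2^2 = 4
  bit 5 = 0: r = r^2 mod 47 = 4^2 = 16
  -> A = 16
B = 13^25 mod 47  (bits of 25 = 11001)
  bit 0 = 1: r = r^2 * 13 mod 47 = 1^2 * 13 = 1*13 = 13
  bit 1 = 1: r = r^2 * 13 mod 47 = 13^2 * 13 = 28*13 = 35
  bit 2 = 0: r = r^2 mod 47 = 35^2 = 3
  bit 3 = 0: r = r^2 mod 47 = 3^2 = 9
  bit 4 = 1: r = r^2 * 13 mod 47 = 9^2 * 13 = 34*13 = 19
  -> B = 19
s = B^a = 19^40 mod 47  (bits of 40 = 101000)
  bit 0 = 1: r = r^2 * 19 mod 47 = 1^2 * 19 = 1*19 = 19
  bit 1 = 0: r = r^2 mod 47 = 19^2 = 32
  bit 2 = 1: r = r^2 * 19 mod 47 = 32^2 * 19 = 37*19 = 45
  bit 3 = 0: r = r^2 mod 47 = 45^2 = 4
  bit 4 = 0: r = r^2 mod 47 = 4^2 = 16
  bit 5 = 0: r = r^2 mod 47 = 16^2 = 21
  -> s = B^a = 21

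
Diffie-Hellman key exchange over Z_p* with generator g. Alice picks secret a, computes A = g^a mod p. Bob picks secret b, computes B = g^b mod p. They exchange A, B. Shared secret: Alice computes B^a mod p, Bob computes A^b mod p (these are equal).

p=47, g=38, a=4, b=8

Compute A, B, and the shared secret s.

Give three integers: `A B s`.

Answer: 28 32 6

Derivation:
A = 38^4 mod 47  (bits of 4 = 100)
  bit 0 = 1: r = r^2 * 38 mod 47 = 1^2 * 38 = 1*38 = 38
  bit 1 = 0: r = r^2 mod 47 = 38^2 = 34
  bit 2 = 0: r = r^2 mod 47 = 34^2 = 28
  -> A = 28
B = 38^8 mod 47  (bits of 8 = 1000)
  bit 0 = 1: r = r^2 * 38 mod 47 = 1^2 * 38 = 1*38 = 38
  bit 1 = 0: r = r^2 mod 47 = 38^2 = 34
  bit 2 = 0: r = r^2 mod 47 = 34^2 = 28
  bit 3 = 0: r = r^2 mod 47 = 28^2 = 32
  -> B = 32
s = B^a = 32^4 mod 47  (bits of 4 = 100)
  bit 0 = 1: r = r^2 * 32 mod 47 = 1^2 * 32 = 1*32 = 32
  bit 1 = 0: r = r^2 mod 47 = 32^2 = 37
  bit 2 = 0: r = r^2 mod 47 = 37^2 = 6
  -> s = B^a = 6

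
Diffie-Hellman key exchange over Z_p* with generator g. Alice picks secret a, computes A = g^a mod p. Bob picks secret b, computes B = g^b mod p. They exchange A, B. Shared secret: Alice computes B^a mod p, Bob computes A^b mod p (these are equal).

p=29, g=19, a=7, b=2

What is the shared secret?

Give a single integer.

A = 19^7 mod 29  (bits of 7 = 111)
  bit 0 = 1: r = r^2 * 19 mod 29 = 1^2 * 19 = 1*19 = 19
  bit 1 = 1: r = r^2 * 19 mod 29 = 19^2 * 19 = 13*19 = 15
  bit 2 = 1: r = r^2 * 19 mod 29 = 15^2 * 19 = 22*19 = 12
  -> A = 12
B = 19^2 mod 29  (bits of 2 = 10)
  bit 0 = 1: r = r^2 * 19 mod 29 = 1^2 * 19 = 1*19 = 19
  bit 1 = 0: r = r^2 mod 29 = 19^2 = 13
  -> B = 13
s = B^a = 13^7 mod 29  (bits of 7 = 111)
  bit 0 = 1: r = r^2 * 13 mod 29 = 1^2 * 13 = 1*13 = 13
  bit 1 = 1: r = r^2 * 13 mod 29 = 13^2 * 13 = 24*13 = 22
  bit 2 = 1: r = r^2 * 13 mod 29 = 22^2 * 13 = 20*13 = 28
  -> s = B^a = 28

Answer: 28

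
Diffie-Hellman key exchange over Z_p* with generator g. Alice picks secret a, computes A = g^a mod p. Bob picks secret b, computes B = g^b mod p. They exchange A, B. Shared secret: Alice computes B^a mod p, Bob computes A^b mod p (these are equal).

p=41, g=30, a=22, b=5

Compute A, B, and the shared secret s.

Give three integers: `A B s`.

A = 30^22 mod 41  (bits of 22 = 10110)
  bit 0 = 1: r = r^2 * 30 mod 41 = 1^2 * 30 = 1*30 = 30
  bit 1 = 0: r = r^2 mod 41 = 30^2 = 39
  bit 2 = 1: r = r^2 * 30 mod 41 = 39^2 * 30 = 4*30 = 38
  bit 3 = 1: r = r^2 * 30 mod 41 = 38^2 * 30 = 9*30 = 24
  bit 4 = 0: r = r^2 mod 41 = 24^2 = 2
  -> A = 2
B = 30^5 mod 41  (bits of 5 = 101)
  bit 0 = 1: r = r^2 * 30 mod 41 = 1^2 * 30 = 1*30 = 30
  bit 1 = 0: r = r^2 mod 41 = 30^2 = 39
  bit 2 = 1: r = r^2 * 30 mod 41 = 39^2 * 30 = 4*30 = 38
  -> B = 38
s = B^a = 38^22 mod 41  (bits of 22 = 10110)
  bit 0 = 1: r = r^2 * 38 mod 41 = 1^2 * 38 = 1*38 = 38
  bit 1 = 0: r = r^2 mod 41 = 38^2 = 9
  bit 2 = 1: r = r^2 * 38 mod 41 = 9^2 * 38 = 40*38 = 3
  bit 3 = 1: r = r^2 * 38 mod 41 = 3^2 * 38 = 9*38 = 14
  bit 4 = 0: r = r^2 mod 41 = 14^2 = 32
  -> s = B^a = 32

Answer: 2 38 32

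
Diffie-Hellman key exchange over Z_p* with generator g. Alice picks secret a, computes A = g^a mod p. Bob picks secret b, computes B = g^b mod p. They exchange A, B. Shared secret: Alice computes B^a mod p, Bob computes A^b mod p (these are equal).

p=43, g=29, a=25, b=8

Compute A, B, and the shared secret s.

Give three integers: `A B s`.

A = 29^25 mod 43  (bits of 25 = 11001)
  bit 0 = 1: r = r^2 * 29 mod 43 = 1^2 * 29 = 1*29 = 29
  bit 1 = 1: r = r^2 * 29 mod 43 = 29^2 * 29 = 24*29 = 8
  bit 2 = 0: r = r^2 mod 43 = 8^2 = 21
  bit 3 = 0: r = r^2 mod 43 = 21^2 = 11
  bit 4 = 1: r = r^2 * 29 mod 43 = 11^2 * 29 = 35*29 = 26
  -> A = 26
B = 29^8 mod 43  (bits of 8 = 1000)
  bit 0 = 1: r = r^2 * 29 mod 43 = 1^2 * 29 = 1*29 = 29
  bit 1 = 0: r = r^2 mod 43 = 29^2 = 24
  bit 2 = 0: r = r^2 mod 43 = 24^2 = 17
  bit 3 = 0: r = r^2 mod 43 = 17^2 = 31
  -> B = 31
s = B^a = 31^25 mod 43  (bits of 25 = 11001)
  bit 0 = 1: r = r^2 * 31 mod 43 = 1^2 * 31 = 1*31 = 31
  bit 1 = 1: r = r^2 * 31 mod 43 = 31^2 * 31 = 15*31 = 35
  bit 2 = 0: r = r^2 mod 43 = 35^2 = 21
  bit 3 = 0: r = r^2 mod 43 = 21^2 = 11
  bit 4 = 1: r = r^2 * 31 mod 43 = 11^2 * 31 = 35*31 = 10
  -> s = B^a = 10

Answer: 26 31 10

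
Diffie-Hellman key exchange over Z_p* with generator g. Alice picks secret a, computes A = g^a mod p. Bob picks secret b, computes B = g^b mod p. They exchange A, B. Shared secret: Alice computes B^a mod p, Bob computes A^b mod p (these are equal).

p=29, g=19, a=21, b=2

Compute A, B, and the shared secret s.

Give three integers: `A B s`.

A = 19^21 mod 29  (bits of 21 = 10101)
  bit 0 = 1: r = r^2 * 19 mod 29 = 1^2 * 19 = 1*19 = 19
  bit 1 = 0: r = r^2 mod 29 = 19^2 = 13
  bit 2 = 1: r = r^2 * 19 mod 29 = 13^2 * 19 = 24*19 = 21
  bit 3 = 0: r = r^2 mod 29 = 21^2 = 6
  bit 4 = 1: r = r^2 * 19 mod 29 = 6^2 * 19 = 7*19 = 17
  -> A = 17
B = 19^2 mod 29  (bits of 2 = 10)
  bit 0 = 1: r = r^2 * 19 mod 29 = 1^2 * 19 = 1*19 = 19
  bit 1 = 0: r = r^2 mod 29 = 19^2 = 13
  -> B = 13
s = B^a = 13^21 mod 29  (bits of 21 = 10101)
  bit 0 = 1: r = r^2 * 13 mod 29 = 1^2 * 13 = 1*13 = 13
  bit 1 = 0: r = r^2 mod 29 = 13^2 = 24
  bit 2 = 1: r = r^2 * 13 mod 29 = 24^2 * 13 = 25*13 = 6
  bit 3 = 0: r = r^2 mod 29 = 6^2 = 7
  bit 4 = 1: r = r^2 * 13 mod 29 = 7^2 * 13 = 20*13 = 28
  -> s = B^a = 28

Answer: 17 13 28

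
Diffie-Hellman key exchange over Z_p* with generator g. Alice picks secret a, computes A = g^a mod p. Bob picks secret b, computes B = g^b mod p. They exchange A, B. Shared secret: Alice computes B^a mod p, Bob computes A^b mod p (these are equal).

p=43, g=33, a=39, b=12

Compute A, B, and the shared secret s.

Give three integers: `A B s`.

A = 33^39 mod 43  (bits of 39 = 100111)
  bit 0 = 1: r = r^2 * 33 mod 43 = 1^2 * 33 = 1*33 = 33
  bit 1 = 0: r = r^2 mod 43 = 33^2 = 14
  bit 2 = 0: r = r^2 mod 43 = 14^2 = 24
  bit 3 = 1: r = r^2 * 33 mod 43 = 24^2 * 33 = 17*33 = 2
  bit 4 = 1: r = r^2 * 33 mod 43 = 2^2 * 33 = 4*33 = 3
  bit 5 = 1: r = r^2 * 33 mod 43 = 3^2 * 33 = 9*33 = 39
  -> A = 39
B = 33^12 mod 43  (bits of 12 = 1100)
  bit 0 = 1: r = r^2 * 33 mod 43 = 1^2 * 33 = 1*33 = 33
  bit 1 = 1: r = r^2 * 33 mod 43 = 33^2 * 33 = 14*33 = 32
  bit 2 = 0: r = r^2 mod 43 = 32^2 = 35
  bit 3 = 0: r = r^2 mod 43 = 35^2 = 21
  -> B = 21
s = B^a = 21^39 mod 43  (bits of 39 = 100111)
  bit 0 = 1: r = r^2 * 21 mod 43 = 1^2 * 21 = 1*21 = 21
  bit 1 = 0: r = r^2 mod 43 = 21^2 = 11
  bit 2 = 0: r = r^2 mod 43 = 11^2 = 35
  bit 3 = 1: r = r^2 * 21 mod 43 = 35^2 * 21 = 21*21 = 11
  bit 4 = 1: r = r^2 * 21 mod 43 = 11^2 * 21 = 35*21 = 4
  bit 5 = 1: r = r^2 * 21 mod 43 = 4^2 * 21 = 16*21 = 35
  -> s = B^a = 35

Answer: 39 21 35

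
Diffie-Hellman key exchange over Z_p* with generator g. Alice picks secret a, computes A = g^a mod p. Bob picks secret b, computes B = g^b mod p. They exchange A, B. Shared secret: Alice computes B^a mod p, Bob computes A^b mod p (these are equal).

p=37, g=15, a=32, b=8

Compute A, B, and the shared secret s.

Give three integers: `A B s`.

Answer: 33 7 9

Derivation:
A = 15^32 mod 37  (bits of 32 = 100000)
  bit 0 = 1: r = r^2 * 15 mod 37 = 1^2 * 15 = 1*15 = 15
  bit 1 = 0: r = r^2 mod 37 = 15^2 = 3
  bit 2 = 0: r = r^2 mod 37 = 3^2 = 9
  bit 3 = 0: r = r^2 mod 37 = 9^2 = 7
  bit 4 = 0: r = r^2 mod 37 = 7^2 = 12
  bit 5 = 0: r = r^2 mod 37 = 12^2 = 33
  -> A = 33
B = 15^8 mod 37  (bits of 8 = 1000)
  bit 0 = 1: r = r^2 * 15 mod 37 = 1^2 * 15 = 1*15 = 15
  bit 1 = 0: r = r^2 mod 37 = 15^2 = 3
  bit 2 = 0: r = r^2 mod 37 = 3^2 = 9
  bit 3 = 0: r = r^2 mod 37 = 9^2 = 7
  -> B = 7
s = B^a = 7^32 mod 37  (bits of 32 = 100000)
  bit 0 = 1: r = r^2 * 7 mod 37 = 1^2 * 7 = 1*7 = 7
  bit 1 = 0: r = r^2 mod 37 = 7^2 = 12
  bit 2 = 0: r = r^2 mod 37 = 12^2 = 33
  bit 3 = 0: r = r^2 mod 37 = 33^2 = 16
  bit 4 = 0: r = r^2 mod 37 = 16^2 = 34
  bit 5 = 0: r = r^2 mod 37 = 34^2 = 9
  -> s = B^a = 9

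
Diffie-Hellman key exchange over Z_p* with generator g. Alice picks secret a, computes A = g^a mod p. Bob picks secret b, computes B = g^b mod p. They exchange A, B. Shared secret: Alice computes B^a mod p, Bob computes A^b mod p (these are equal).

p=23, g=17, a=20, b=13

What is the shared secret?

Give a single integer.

A = 17^20 mod 23  (bits of 20 = 10100)
  bit 0 = 1: r = r^2 * 17 mod 23 = 1^2 * 17 = 1*17 = 17
  bit 1 = 0: r = r^2 mod 23 = 17^2 = 13
  bit 2 = 1: r = r^2 * 17 mod 23 = 13^2 * 17 = 8*17 = 21
  bit 3 = 0: r = r^2 mod 23 = 21^2 = 4
  bit 4 = 0: r = r^2 mod 23 = 4^2 = 16
  -> A = 16
B = 17^13 mod 23  (bits of 13 = 1101)
  bit 0 = 1: r = r^2 * 17 mod 23 = 1^2 * 17 = 1*17 = 17
  bit 1 = 1: r = r^2 * 17 mod 23 = 17^2 * 17 = 13*17 = 14
  bit 2 = 0: r = r^2 mod 23 = 14^2 = 12
  bit 3 = 1: r = r^2 * 17 mod 23 = 12^2 * 17 = 6*17 = 10
  -> B = 10
s = B^a = 10^20 mod 23  (bits of 20 = 10100)
  bit 0 = 1: r = r^2 * 10 mod 23 = 1^2 * 10 = 1*10 = 10
  bit 1 = 0: r = r^2 mod 23 = 10^2 = 8
  bit 2 = 1: r = r^2 * 10 mod 23 = 8^2 * 10 = 18*10 = 19
  bit 3 = 0: r = r^2 mod 23 = 19^2 = 16
  bit 4 = 0: r = r^2 mod 23 = 16^2 = 3
  -> s = B^a = 3

Answer: 3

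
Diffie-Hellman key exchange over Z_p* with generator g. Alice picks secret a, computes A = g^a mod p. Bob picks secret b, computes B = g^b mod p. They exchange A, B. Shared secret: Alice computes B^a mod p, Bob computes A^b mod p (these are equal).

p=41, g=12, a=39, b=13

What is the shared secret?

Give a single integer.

Answer: 19

Derivation:
A = 12^39 mod 41  (bits of 39 = 100111)
  bit 0 = 1: r = r^2 * 12 mod 41 = 1^2 * 12 = 1*12 = 12
  bit 1 = 0: r = r^2 mod 41 = 12^2 = 21
  bit 2 = 0: r = r^2 mod 41 = 21^2 = 31
  bit 3 = 1: r = r^2 * 12 mod 41 = 31^2 * 12 = 18*12 = 11
  bit 4 = 1: r = r^2 * 12 mod 41 = 11^2 * 12 = 39*12 = 17
  bit 5 = 1: r = r^2 * 12 mod 41 = 17^2 * 12 = 2*12 = 24
  -> A = 24
B = 12^13 mod 41  (bits of 13 = 1101)
  bit 0 = 1: r = r^2 * 12 mod 41 = 1^2 * 12 = 1*12 = 12
  bit 1 = 1: r = r^2 * 12 mod 41 = 12^2 * 12 = 21*12 = 6
  bit 2 = 0: r = r^2 mod 41 = 6^2 = 36
  bit 3 = 1: r = r^2 * 12 mod 41 = 36^2 * 12 = 25*12 = 13
  -> B = 13
s = B^a = 13^39 mod 41  (bits of 39 = 100111)
  bit 0 = 1: r = r^2 * 13 mod 41 = 1^2 * 13 = 1*13 = 13
  bit 1 = 0: r = r^2 mod 41 = 13^2 = 5
  bit 2 = 0: r = r^2 mod 41 = 5^2 = 25
  bit 3 = 1: r = r^2 * 13 mod 41 = 25^2 * 13 = 10*13 = 7
  bit 4 = 1: r = r^2 * 13 mod 41 = 7^2 * 13 = 8*13 = 22
  bit 5 = 1: r = r^2 * 13 mod 41 = 22^2 * 13 = 33*13 = 19
  -> s = B^a = 19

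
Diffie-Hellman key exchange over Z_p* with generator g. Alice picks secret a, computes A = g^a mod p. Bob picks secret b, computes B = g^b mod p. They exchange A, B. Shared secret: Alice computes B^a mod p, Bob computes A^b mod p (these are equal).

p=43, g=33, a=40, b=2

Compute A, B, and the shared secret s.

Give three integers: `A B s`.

Answer: 40 14 9

Derivation:
A = 33^40 mod 43  (bits of 40 = 101000)
  bit 0 = 1: r = r^2 * 33 mod 43 = 1^2 * 33 = 1*33 = 33
  bit 1 = 0: r = r^2 mod 43 = 33^2 = 14
  bit 2 = 1: r = r^2 * 33 mod 43 = 14^2 * 33 = 24*33 = 18
  bit 3 = 0: r = r^2 mod 43 = 18^2 = 23
  bit 4 = 0: r = r^2 mod 43 = 23^2 = 13
  bit 5 = 0: r = r^2 mod 43 = 13^2 = 40
  -> A = 40
B = 33^2 mod 43  (bits of 2 = 10)
  bit 0 = 1: r = r^2 * 33 mod 43 = 1^2 * 33 = 1*33 = 33
  bit 1 = 0: r = r^2 mod 43 = 33^2 = 14
  -> B = 14
s = B^a = 14^40 mod 43  (bits of 40 = 101000)
  bit 0 = 1: r = r^2 * 14 mod 43 = 1^2 * 14 = 1*14 = 14
  bit 1 = 0: r = r^2 mod 43 = 14^2 = 24
  bit 2 = 1: r = r^2 * 14 mod 43 = 24^2 * 14 = 17*14 = 23
  bit 3 = 0: r = r^2 mod 43 = 23^2 = 13
  bit 4 = 0: r = r^2 mod 43 = 13^2 = 40
  bit 5 = 0: r = r^2 mod 43 = 40^2 = 9
  -> s = B^a = 9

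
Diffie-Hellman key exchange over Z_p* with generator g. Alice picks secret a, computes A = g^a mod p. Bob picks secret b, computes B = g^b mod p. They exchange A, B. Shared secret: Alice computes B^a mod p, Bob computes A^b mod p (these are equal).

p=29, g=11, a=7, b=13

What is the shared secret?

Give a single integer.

A = 11^7 mod 29  (bits of 7 = 111)
  bit 0 = 1: r = r^2 * 11 mod 29 = 1^2 * 11 = 1*11 = 11
  bit 1 = 1: r = r^2 * 11 mod 29 = 11^2 * 11 = 5*11 = 26
  bit 2 = 1: r = r^2 * 11 mod 29 = 26^2 * 11 = 9*11 = 12
  -> A = 12
B = 11^13 mod 29  (bits of 13 = 1101)
  bit 0 = 1: r = r^2 * 11 mod 29 = 1^2 * 11 = 1*11 = 11
  bit 1 = 1: r = r^2 * 11 mod 29 = 11^2 * 11 = 5*11 = 26
  bit 2 = 0: r = r^2 mod 29 = 26^2 = 9
  bit 3 = 1: r = r^2 * 11 mod 29 = 9^2 * 11 = 23*11 = 21
  -> B = 21
s = B^a = 21^7 mod 29  (bits of 7 = 111)
  bit 0 = 1: r = r^2 * 21 mod 29 = 1^2 * 21 = 1*21 = 21
  bit 1 = 1: r = r^2 * 21 mod 29 = 21^2 * 21 = 6*21 = 10
  bit 2 = 1: r = r^2 * 21 mod 29 = 10^2 * 21 = 13*21 = 12
  -> s = B^a = 12

Answer: 12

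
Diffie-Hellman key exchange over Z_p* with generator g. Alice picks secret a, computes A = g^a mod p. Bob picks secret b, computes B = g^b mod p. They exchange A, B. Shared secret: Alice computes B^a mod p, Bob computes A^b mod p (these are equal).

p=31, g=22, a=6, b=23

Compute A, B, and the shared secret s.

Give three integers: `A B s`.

A = 22^6 mod 31  (bits of 6 = 110)
  bit 0 = 1: r = r^2 * 22 mod 31 = 1^2 * 22 = 1*22 = 22
  bit 1 = 1: r = r^2 * 22 mod 31 = 22^2 * 22 = 19*22 = 15
  bit 2 = 0: r = r^2 mod 31 = 15^2 = 8
  -> A = 8
B = 22^23 mod 31  (bits of 23 = 10111)
  bit 0 = 1: r = r^2 * 22 mod 31 = 1^2 * 22 = 1*22 = 22
  bit 1 = 0: r = r^2 mod 31 = 22^2 = 19
  bit 2 = 1: r = r^2 * 22 mod 31 = 19^2 * 22 = 20*22 = 6
  bit 3 = 1: r = r^2 * 22 mod 31 = 6^2 * 22 = 5*22 = 17
  bit 4 = 1: r = r^2 * 22 mod 31 = 17^2 * 22 = 10*22 = 3
  -> B = 3
s = B^a = 3^6 mod 31  (bits of 6 = 110)
  bit 0 = 1: r = r^2 * 3 mod 31 = 1^2 * 3 = 1*3 = 3
  bit 1 = 1: r = r^2 * 3 mod 31 = 3^2 * 3 = 9*3 = 27
  bit 2 = 0: r = r^2 mod 31 = 27^2 = 16
  -> s = B^a = 16

Answer: 8 3 16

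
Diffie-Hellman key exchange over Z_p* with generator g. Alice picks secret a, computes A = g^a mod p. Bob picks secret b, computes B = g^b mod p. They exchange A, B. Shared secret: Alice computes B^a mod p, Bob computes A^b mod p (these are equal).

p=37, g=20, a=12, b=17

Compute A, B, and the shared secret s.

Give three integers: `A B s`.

A = 20^12 mod 37  (bits of 12 = 1100)
  bit 0 = 1: r = r^2 * 20 mod 37 = 1^2 * 20 = 1*20 = 20
  bit 1 = 1: r = r^2 * 20 mod 37 = 20^2 * 20 = 30*20 = 8
  bit 2 = 0: r = r^2 mod 37 = 8^2 = 27
  bit 3 = 0: r = r^2 mod 37 = 27^2 = 26
  -> A = 26
B = 20^17 mod 37  (bits of 17 = 10001)
  bit 0 = 1: r = r^2 * 20 mod 37 = 1^2 * 20 = 1*20 = 20
  bit 1 = 0: r = r^2 mod 37 = 20^2 = 30
  bit 2 = 0: r = r^2 mod 37 = 30^2 = 12
  bit 3 = 0: r = r^2 mod 37 = 12^2 = 33
  bit 4 = 1: r = r^2 * 20 mod 37 = 33^2 * 20 = 16*20 = 24
  -> B = 24
s = B^a = 24^12 mod 37  (bits of 12 = 1100)
  bit 0 = 1: r = r^2 * 24 mod 37 = 1^2 * 24 = 1*24 = 24
  bit 1 = 1: r = r^2 * 24 mod 37 = 24^2 * 24 = 21*24 = 23
  bit 2 = 0: r = r^2 mod 37 = 23^2 = 11
  bit 3 = 0: r = r^2 mod 37 = 11^2 = 10
  -> s = B^a = 10

Answer: 26 24 10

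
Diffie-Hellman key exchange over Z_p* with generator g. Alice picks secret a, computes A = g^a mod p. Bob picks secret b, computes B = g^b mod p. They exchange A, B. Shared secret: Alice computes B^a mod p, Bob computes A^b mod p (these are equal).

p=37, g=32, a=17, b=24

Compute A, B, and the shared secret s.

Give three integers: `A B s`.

A = 32^17 mod 37  (bits of 17 = 10001)
  bit 0 = 1: r = r^2 * 32 mod 37 = 1^2 * 32 = 1*32 = 32
  bit 1 = 0: r = r^2 mod 37 = 32^2 = 25
  bit 2 = 0: r = r^2 mod 37 = 25^2 = 33
  bit 3 = 0: r = r^2 mod 37 = 33^2 = 16
  bit 4 = 1: r = r^2 * 32 mod 37 = 16^2 * 32 = 34*32 = 15
  -> A = 15
B = 32^24 mod 37  (bits of 24 = 11000)
  bit 0 = 1: r = r^2 * 32 mod 37 = 1^2 * 32 = 1*32 = 32
  bit 1 = 1: r = r^2 * 32 mod 37 = 32^2 * 32 = 25*32 = 23
  bit 2 = 0: r = r^2 mod 37 = 23^2 = 11
  bit 3 = 0: r = r^2 mod 37 = 11^2 = 10
  bit 4 = 0: r = r^2 mod 37 = 10^2 = 26
  -> B = 26
s = B^a = 26^17 mod 37  (bits of 17 = 10001)
  bit 0 = 1: r = r^2 * 26 mod 37 = 1^2 * 26 = 1*26 = 26
  bit 1 = 0: r = r^2 mod 37 = 26^2 = 10
  bit 2 = 0: r = r^2 mod 37 = 10^2 = 26
  bit 3 = 0: r = r^2 mod 37 = 26^2 = 10
  bit 4 = 1: r = r^2 * 26 mod 37 = 10^2 * 26 = 26*26 = 10
  -> s = B^a = 10

Answer: 15 26 10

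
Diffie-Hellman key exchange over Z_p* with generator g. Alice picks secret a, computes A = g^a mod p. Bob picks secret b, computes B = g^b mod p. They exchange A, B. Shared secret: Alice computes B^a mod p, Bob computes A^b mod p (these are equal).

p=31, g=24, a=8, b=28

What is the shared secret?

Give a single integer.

Answer: 9

Derivation:
A = 24^8 mod 31  (bits of 8 = 1000)
  bit 0 = 1: r = r^2 * 24 mod 31 = 1^2 * 24 = 1*24 = 24
  bit 1 = 0: r = r^2 mod 31 = 24^2 = 18
  bit 2 = 0: r = r^2 mod 31 = 18^2 = 14
  bit 3 = 0: r = r^2 mod 31 = 14^2 = 10
  -> A = 10
B = 24^28 mod 31  (bits of 28 = 11100)
  bit 0 = 1: r = r^2 * 24 mod 31 = 1^2 * 24 = 1*24 = 24
  bit 1 = 1: r = r^2 * 24 mod 31 = 24^2 * 24 = 18*24 = 29
  bit 2 = 1: r = r^2 * 24 mod 31 = 29^2 * 24 = 4*24 = 3
  bit 3 = 0: r = r^2 mod 31 = 3^2 = 9
  bit 4 = 0: r = r^2 mod 31 = 9^2 = 19
  -> B = 19
s = B^a = 19^8 mod 31  (bits of 8 = 1000)
  bit 0 = 1: r = r^2 * 19 mod 31 = 1^2 * 19 = 1*19 = 19
  bit 1 = 0: r = r^2 mod 31 = 19^2 = 20
  bit 2 = 0: r = r^2 mod 31 = 20^2 = 28
  bit 3 = 0: r = r^2 mod 31 = 28^2 = 9
  -> s = B^a = 9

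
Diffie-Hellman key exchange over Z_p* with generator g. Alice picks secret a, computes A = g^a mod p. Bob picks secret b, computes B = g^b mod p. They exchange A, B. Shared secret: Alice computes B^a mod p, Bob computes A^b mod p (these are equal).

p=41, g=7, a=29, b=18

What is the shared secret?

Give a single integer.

Answer: 8

Derivation:
A = 7^29 mod 41  (bits of 29 = 11101)
  bit 0 = 1: r = r^2 * 7 mod 41 = 1^2 * 7 = 1*7 = 7
  bit 1 = 1: r = r^2 * 7 mod 41 = 7^2 * 7 = 8*7 = 15
  bit 2 = 1: r = r^2 * 7 mod 41 = 15^2 * 7 = 20*7 = 17
  bit 3 = 0: r = r^2 mod 41 = 17^2 = 2
  bit 4 = 1: r = r^2 * 7 mod 41 = 2^2 * 7 = 4*7 = 28
  -> A = 28
B = 7^18 mod 41  (bits of 18 = 10010)
  bit 0 = 1: r = r^2 * 7 mod 41 = 1^2 * 7 = 1*7 = 7
  bit 1 = 0: r = r^2 mod 41 = 7^2 = 8
  bit 2 = 0: r = r^2 mod 41 = 8^2 = 23
  bit 3 = 1: r = r^2 * 7 mod 41 = 23^2 * 7 = 37*7 = 13
  bit 4 = 0: r = r^2 mod 41 = 13^2 = 5
  -> B = 5
s = B^a = 5^29 mod 41  (bits of 29 = 11101)
  bit 0 = 1: r = r^2 * 5 mod 41 = 1^2 * 5 = 1*5 = 5
  bit 1 = 1: r = r^2 * 5 mod 41 = 5^2 * 5 = 25*5 = 2
  bit 2 = 1: r = r^2 * 5 mod 41 = 2^2 * 5 = 4*5 = 20
  bit 3 = 0: r = r^2 mod 41 = 20^2 = 31
  bit 4 = 1: r = r^2 * 5 mod 41 = 31^2 * 5 = 18*5 = 8
  -> s = B^a = 8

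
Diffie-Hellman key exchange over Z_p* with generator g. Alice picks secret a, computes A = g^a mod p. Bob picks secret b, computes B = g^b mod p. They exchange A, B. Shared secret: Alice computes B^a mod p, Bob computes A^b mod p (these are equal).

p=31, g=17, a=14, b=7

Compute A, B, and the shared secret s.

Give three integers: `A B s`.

A = 17^14 mod 31  (bits of 14 = 1110)
  bit 0 = 1: r = r^2 * 17 mod 31 = 1^2 * 17 = 1*17 = 17
  bit 1 = 1: r = r^2 * 17 mod 31 = 17^2 * 17 = 10*17 = 15
  bit 2 = 1: r = r^2 * 17 mod 31 = 15^2 * 17 = 8*17 = 12
  bit 3 = 0: r = r^2 mod 31 = 12^2 = 20
  -> A = 20
B = 17^7 mod 31  (bits of 7 = 111)
  bit 0 = 1: r = r^2 * 17 mod 31 = 1^2 * 17 = 1*17 = 17
  bit 1 = 1: r = r^2 * 17 mod 31 = 17^2 * 17 = 10*17 = 15
  bit 2 = 1: r = r^2 * 17 mod 31 = 15^2 * 17 = 8*17 = 12
  -> B = 12
s = B^a = 12^14 mod 31  (bits of 14 = 1110)
  bit 0 = 1: r = r^2 * 12 mod 31 = 1^2 * 12 = 1*12 = 12
  bit 1 = 1: r = r^2 * 12 mod 31 = 12^2 * 12 = 20*12 = 23
  bit 2 = 1: r = r^2 * 12 mod 31 = 23^2 * 12 = 2*12 = 24
  bit 3 = 0: r = r^2 mod 31 = 24^2 = 18
  -> s = B^a = 18

Answer: 20 12 18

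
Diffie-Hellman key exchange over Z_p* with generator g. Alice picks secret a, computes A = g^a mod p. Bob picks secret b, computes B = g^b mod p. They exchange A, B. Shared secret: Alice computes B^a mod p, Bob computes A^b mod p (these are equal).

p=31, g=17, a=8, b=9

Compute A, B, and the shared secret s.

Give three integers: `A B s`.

A = 17^8 mod 31  (bits of 8 = 1000)
  bit 0 = 1: r = r^2 * 17 mod 31 = 1^2 * 17 = 1*17 = 17
  bit 1 = 0: r = r^2 mod 31 = 17^2 = 10
  bit 2 = 0: r = r^2 mod 31 = 10^2 = 7
  bit 3 = 0: r = r^2 mod 31 = 7^2 = 18
  -> A = 18
B = 17^9 mod 31  (bits of 9 = 1001)
  bit 0 = 1: r = r^2 * 17 mod 31 = 1^2 * 17 = 1*17 = 17
  bit 1 = 0: r = r^2 mod 31 = 17^2 = 10
  bit 2 = 0: r = r^2 mod 31 = 10^2 = 7
  bit 3 = 1: r = r^2 * 17 mod 31 = 7^2 * 17 = 18*17 = 27
  -> B = 27
s = B^a = 27^8 mod 31  (bits of 8 = 1000)
  bit 0 = 1: r = r^2 * 27 mod 31 = 1^2 * 27 = 1*27 = 27
  bit 1 = 0: r = r^2 mod 31 = 27^2 = 16
  bit 2 = 0: r = r^2 mod 31 = 16^2 = 8
  bit 3 = 0: r = r^2 mod 31 = 8^2 = 2
  -> s = B^a = 2

Answer: 18 27 2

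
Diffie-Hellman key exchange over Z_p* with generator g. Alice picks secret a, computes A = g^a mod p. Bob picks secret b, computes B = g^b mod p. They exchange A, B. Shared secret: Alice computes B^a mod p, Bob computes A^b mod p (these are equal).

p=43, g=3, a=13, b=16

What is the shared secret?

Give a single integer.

A = 3^13 mod 43  (bits of 13 = 1101)
  bit 0 = 1: r = r^2 * 3 mod 43 = 1^2 * 3 = 1*3 = 3
  bit 1 = 1: r = r^2 * 3 mod 43 = 3^2 * 3 = 9*3 = 27
  bit 2 = 0: r = r^2 mod 43 = 27^2 = 41
  bit 3 = 1: r = r^2 * 3 mod 43 = 41^2 * 3 = 4*3 = 12
  -> A = 12
B = 3^16 mod 43  (bits of 16 = 10000)
  bit 0 = 1: r = r^2 * 3 mod 43 = 1^2 * 3 = 1*3 = 3
  bit 1 = 0: r = r^2 mod 43 = 3^2 = 9
  bit 2 = 0: r = r^2 mod 43 = 9^2 = 38
  bit 3 = 0: r = r^2 mod 43 = 38^2 = 25
  bit 4 = 0: r = r^2 mod 43 = 25^2 = 23
  -> B = 23
s = B^a = 23^13 mod 43  (bits of 13 = 1101)
  bit 0 = 1: r = r^2 * 23 mod 43 = 1^2 * 23 = 1*23 = 23
  bit 1 = 1: r = r^2 * 23 mod 43 = 23^2 * 23 = 13*23 = 41
  bit 2 = 0: r = r^2 mod 43 = 41^2 = 4
  bit 3 = 1: r = r^2 * 23 mod 43 = 4^2 * 23 = 16*23 = 24
  -> s = B^a = 24

Answer: 24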